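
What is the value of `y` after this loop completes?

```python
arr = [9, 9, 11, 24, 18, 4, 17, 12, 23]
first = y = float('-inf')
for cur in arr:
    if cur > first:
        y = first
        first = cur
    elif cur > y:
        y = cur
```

Second largest (with repeats) in [9, 9, 11, 24, 18, 4, 17, 12, 23]
`y` takes the values: -inf → 9 → 11 → 18 → 23

Answer: 23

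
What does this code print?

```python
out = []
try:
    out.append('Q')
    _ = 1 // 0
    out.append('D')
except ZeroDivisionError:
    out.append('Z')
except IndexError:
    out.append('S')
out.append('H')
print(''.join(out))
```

Execution trace: 'Q' (try body) → 'Z' (except ZeroDivisionError) → 'H' (after the try/except). Output: QZH

Answer: QZH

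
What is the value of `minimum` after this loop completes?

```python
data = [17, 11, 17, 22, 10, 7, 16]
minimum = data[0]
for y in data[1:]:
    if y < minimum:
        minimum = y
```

Minimum of [17, 11, 17, 22, 10, 7, 16]
`minimum` takes the values: 17 → 11 → 10 → 7

Answer: 7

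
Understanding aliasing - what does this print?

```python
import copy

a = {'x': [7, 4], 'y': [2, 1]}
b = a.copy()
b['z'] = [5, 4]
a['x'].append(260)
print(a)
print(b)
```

Key concept: shallow copy of dict with mutable values.
Step by step:
`a = {'x': [7, 4], 'y': [2, 1]}` → a = {'x': [7, 4], 'y': [2, 1]}
`b = a.copy()` → b = {'x': [7, 4], 'y': [2, 1]}
`b['z'] = [5, 4]` → b = {'x': [7, 4], 'y': [2, 1], 'z': [5, 4]}
`a['x'].append(260)` → a = {'x': [7, 4, 260], 'y': [2, 1]}; b = {'x': [7, 4, 260], 'y': [2, 1], 'z': [5, 4]}
`print(a)` → prints {'x': [7, 4, 260], 'y': [2, 1]}
`print(b)` → prints {'x': [7, 4, 260], 'y': [2, 1], 'z': [5, 4]}

Answer:
{'x': [7, 4, 260], 'y': [2, 1]}
{'x': [7, 4, 260], 'y': [2, 1], 'z': [5, 4]}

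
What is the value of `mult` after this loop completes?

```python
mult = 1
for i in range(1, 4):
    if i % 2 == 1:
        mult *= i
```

Product of odd numbers 1 to 3
`mult` takes the values: 1 → 3

Answer: 3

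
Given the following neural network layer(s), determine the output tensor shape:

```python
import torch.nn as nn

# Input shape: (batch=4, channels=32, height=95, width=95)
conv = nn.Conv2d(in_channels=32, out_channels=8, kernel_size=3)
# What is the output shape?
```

Input: (4, 32, 95, 95) -> Output: (4, 8, 93, 93)

Answer: (4, 8, 93, 93)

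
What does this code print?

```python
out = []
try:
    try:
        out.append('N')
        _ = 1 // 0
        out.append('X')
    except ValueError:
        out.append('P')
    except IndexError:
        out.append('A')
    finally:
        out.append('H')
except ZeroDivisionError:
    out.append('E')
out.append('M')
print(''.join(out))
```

Execution trace: 'N' (try body) → 'H' (finally) → 'E' (outer except ZeroDivisionError) → 'M' (after the try/except). Output: NHEM

Answer: NHEM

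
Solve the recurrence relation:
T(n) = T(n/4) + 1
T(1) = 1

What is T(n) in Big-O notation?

Each step divides n by 4 and adds 1. After log_4(n) steps we reach T(1)=1. So T(n) = 1·log_4(n) + 1 = O(log n).

Answer: O(log n)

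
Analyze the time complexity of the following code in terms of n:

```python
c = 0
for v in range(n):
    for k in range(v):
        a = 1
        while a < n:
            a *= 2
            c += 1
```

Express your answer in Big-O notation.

Each loop level contributes: n × n × log n. Multiplying the contributions gives O(n^2 log n).

Answer: O(n^2 log n)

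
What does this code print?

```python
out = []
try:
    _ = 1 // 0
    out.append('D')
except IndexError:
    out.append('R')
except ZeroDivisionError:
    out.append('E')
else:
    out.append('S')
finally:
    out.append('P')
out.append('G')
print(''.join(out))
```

Execution trace: 'E' (except ZeroDivisionError) → 'P' (finally) → 'G' (after the try/except). Output: EPG

Answer: EPG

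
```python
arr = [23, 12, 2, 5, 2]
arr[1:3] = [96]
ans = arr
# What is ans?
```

Trace:
`arr = [23, 12, 2, 5, 2]` → arr = [23, 12, 2, 5, 2]
`arr[1:3] = [96]` → arr = [23, 96, 5, 2]
`ans = arr` → ans = [23, 96, 5, 2]
So ans = [23, 96, 5, 2]

Answer: [23, 96, 5, 2]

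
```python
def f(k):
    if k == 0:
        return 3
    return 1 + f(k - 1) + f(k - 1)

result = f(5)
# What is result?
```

f(k) = 1 + 2·f(k-1), f(0)=3. Closed form: (3+1)·2^5 - 1 = 127.

Answer: 127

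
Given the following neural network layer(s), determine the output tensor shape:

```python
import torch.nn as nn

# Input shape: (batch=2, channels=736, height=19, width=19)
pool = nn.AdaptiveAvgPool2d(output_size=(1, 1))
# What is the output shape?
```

Input: (2, 736, 19, 19) -> Output: (2, 736, 1, 1)

Answer: (2, 736, 1, 1)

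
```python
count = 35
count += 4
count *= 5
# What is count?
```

Trace:
`count = 35` → count = 35
`count += 4` → count = 39
`count *= 5` → count = 195
So count = 195

Answer: 195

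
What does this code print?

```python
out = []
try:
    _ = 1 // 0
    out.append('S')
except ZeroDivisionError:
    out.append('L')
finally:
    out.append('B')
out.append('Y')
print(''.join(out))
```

Execution trace: 'L' (except ZeroDivisionError) → 'B' (finally) → 'Y' (after the try/except). Output: LBY

Answer: LBY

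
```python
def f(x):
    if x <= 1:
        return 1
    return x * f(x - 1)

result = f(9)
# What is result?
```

f(9) = 9 * 8 * 7 * 6 * 5 * 4 * 3 * 2 * 1 = 362880

Answer: 362880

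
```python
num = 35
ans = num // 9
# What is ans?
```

Trace:
`num = 35` → num = 35
`ans = num // 9` → ans = 3
So ans = 3

Answer: 3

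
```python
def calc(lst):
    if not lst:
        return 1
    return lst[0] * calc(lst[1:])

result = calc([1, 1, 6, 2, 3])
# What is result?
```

Product over [1, 1, 6, 2, 3] = 1 * 1 * 6 * 2 * 3 = 36

Answer: 36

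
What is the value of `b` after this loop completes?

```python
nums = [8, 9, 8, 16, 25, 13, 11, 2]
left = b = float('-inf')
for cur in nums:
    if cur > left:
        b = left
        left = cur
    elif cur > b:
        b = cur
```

Second largest (with repeats) in [8, 9, 8, 16, 25, 13, 11, 2]
`b` takes the values: -inf → 8 → 9 → 16

Answer: 16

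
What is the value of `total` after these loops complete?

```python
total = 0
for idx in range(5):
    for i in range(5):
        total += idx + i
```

Sum of all idx+i for idx,i in 5x5
`total` takes the values: 0 → 1 → 3 → 6 → 10 → 11 → 13 → 16 → 20 → 25 → 27 → 30 → 34 → 39 → 45 → 48 → 52 → 57 → 63 → 70 → 74 → 79 → 85 → 92 → 100

Answer: 100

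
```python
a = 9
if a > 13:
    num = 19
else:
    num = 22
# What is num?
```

Trace:
`a = 9` → a = 9
`if a > 13: ...` → a > 13 is False, take else branch → num = 22
So num = 22

Answer: 22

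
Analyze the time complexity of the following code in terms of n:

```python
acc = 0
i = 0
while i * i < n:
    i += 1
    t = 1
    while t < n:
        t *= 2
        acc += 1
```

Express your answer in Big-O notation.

Each loop level contributes: √n × log n. Multiplying the contributions gives O(√n log n).

Answer: O(√n log n)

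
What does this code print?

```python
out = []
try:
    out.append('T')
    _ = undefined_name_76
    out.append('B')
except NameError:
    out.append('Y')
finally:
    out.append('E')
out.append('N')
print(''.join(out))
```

Execution trace: 'T' (try body) → 'Y' (except NameError) → 'E' (finally) → 'N' (after the try/except). Output: TYEN

Answer: TYEN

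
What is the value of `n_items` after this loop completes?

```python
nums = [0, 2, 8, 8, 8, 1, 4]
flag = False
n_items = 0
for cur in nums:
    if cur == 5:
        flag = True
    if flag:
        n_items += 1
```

Count elements after first 5 in [0, 2, 8, 8, 8, 1, 4]
`n_items` takes the values: 0

Answer: 0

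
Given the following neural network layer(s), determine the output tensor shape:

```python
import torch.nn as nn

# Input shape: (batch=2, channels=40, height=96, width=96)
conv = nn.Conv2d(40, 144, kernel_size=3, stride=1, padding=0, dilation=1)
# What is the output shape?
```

Input: (2, 40, 96, 96) -> Output: (2, 144, 94, 94)

Answer: (2, 144, 94, 94)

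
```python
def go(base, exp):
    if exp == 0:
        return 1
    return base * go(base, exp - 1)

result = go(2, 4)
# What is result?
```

go(2, 4) = 2 * 2 * 2 * 2 = 16

Answer: 16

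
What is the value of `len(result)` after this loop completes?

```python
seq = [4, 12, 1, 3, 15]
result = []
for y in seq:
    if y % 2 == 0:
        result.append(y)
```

Count even numbers in [4, 12, 1, 3, 15]
`result` takes the values: [] → [4] → [4, 12]
So `len(result)` = 2

Answer: 2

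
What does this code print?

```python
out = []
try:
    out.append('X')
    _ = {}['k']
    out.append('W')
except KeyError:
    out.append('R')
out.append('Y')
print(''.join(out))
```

Execution trace: 'X' (try body) → 'R' (except KeyError) → 'Y' (after the try/except). Output: XRY

Answer: XRY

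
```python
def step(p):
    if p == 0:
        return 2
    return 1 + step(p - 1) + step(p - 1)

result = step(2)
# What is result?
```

step(p) = 1 + 2·step(p-1), step(0)=2. Closed form: (2+1)·2^2 - 1 = 11.

Answer: 11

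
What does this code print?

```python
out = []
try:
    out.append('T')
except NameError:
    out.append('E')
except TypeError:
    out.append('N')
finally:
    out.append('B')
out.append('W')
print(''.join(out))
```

Execution trace: 'T' (try body, no exception) → 'B' (finally) → 'W' (after the try/except). Output: TBW

Answer: TBW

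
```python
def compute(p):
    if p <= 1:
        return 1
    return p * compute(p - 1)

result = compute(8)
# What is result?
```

compute(8) = 8 * 7 * 6 * 5 * 4 * 3 * 2 * 1 = 40320

Answer: 40320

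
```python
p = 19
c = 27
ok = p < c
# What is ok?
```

Trace:
`p = 19` → p = 19
`c = 27` → c = 27
`ok = p < c` → ok = True
So ok = True

Answer: True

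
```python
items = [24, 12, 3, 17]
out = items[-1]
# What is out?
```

Trace:
`items = [24, 12, 3, 17]` → items = [24, 12, 3, 17]
`out = items[-1]` → out = 17
So out = 17

Answer: 17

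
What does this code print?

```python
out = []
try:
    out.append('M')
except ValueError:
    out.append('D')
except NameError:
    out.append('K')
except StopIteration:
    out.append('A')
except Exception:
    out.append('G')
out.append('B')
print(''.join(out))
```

Execution trace: 'M' (try body, no exception) → 'B' (after the try/except). Output: MB

Answer: MB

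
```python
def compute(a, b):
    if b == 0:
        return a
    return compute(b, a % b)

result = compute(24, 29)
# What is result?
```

compute(24, 29) -> compute(29, 24) -> compute(24, 5) -> compute(5, 4) -> compute(4, 1) -> compute(1, 0) -> 1

Answer: 1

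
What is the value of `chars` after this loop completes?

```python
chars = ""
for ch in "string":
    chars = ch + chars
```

Reverse 'string'
`chars` takes the values: "" → "s" → "ts" → "rts" → "irts" → "nirts" → "gnirts"

Answer: "gnirts"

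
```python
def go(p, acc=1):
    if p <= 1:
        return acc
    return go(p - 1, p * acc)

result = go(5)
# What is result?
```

Accumulator trace (n, acc): (5, 1) -> (4, 5) -> (3, 20) -> (2, 60) -> (1, 120) -> return 120

Answer: 120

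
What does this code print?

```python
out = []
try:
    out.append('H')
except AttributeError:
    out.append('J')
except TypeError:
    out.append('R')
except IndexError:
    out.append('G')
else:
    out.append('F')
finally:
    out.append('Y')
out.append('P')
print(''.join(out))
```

Execution trace: 'H' (try body, no exception) → 'F' (else) → 'Y' (finally) → 'P' (after the try/except). Output: HFYP

Answer: HFYP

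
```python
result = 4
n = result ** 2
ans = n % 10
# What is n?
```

Trace:
`result = 4` → result = 4
`n = result ** 2` → n = 16
`ans = n % 10` → ans = 6
So n = 16

Answer: 16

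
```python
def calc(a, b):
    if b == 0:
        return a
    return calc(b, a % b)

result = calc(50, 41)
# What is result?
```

calc(50, 41) -> calc(41, 9) -> calc(9, 5) -> calc(5, 4) -> calc(4, 1) -> calc(1, 0) -> 1

Answer: 1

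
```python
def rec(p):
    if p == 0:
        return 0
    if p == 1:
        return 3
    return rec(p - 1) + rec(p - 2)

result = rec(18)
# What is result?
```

Build up from base cases: rec(0)=0, rec(1)=3, rec(2)=3, rec(3)=6, rec(4)=9, rec(5)=15, rec(6)=24, ..., rec(18)=7752

Answer: 7752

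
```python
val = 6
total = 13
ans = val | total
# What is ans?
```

Trace:
`val = 6` → val = 6
`total = 13` → total = 13
`ans = val | total` → ans = 15
So ans = 15

Answer: 15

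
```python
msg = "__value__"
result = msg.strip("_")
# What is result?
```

Trace:
`msg = "__value__"` → msg = '__value__'
`result = msg.strip("_")` → result = 'value'
So result = 'value'

Answer: 'value'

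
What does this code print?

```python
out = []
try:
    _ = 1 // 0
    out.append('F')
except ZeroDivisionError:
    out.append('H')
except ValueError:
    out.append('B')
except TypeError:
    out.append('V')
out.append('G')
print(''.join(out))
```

Execution trace: 'H' (except ZeroDivisionError) → 'G' (after the try/except). Output: HG

Answer: HG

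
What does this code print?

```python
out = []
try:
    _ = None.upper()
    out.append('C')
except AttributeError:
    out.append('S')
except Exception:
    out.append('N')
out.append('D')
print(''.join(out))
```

Execution trace: 'S' (except AttributeError) → 'D' (after the try/except). Output: SD

Answer: SD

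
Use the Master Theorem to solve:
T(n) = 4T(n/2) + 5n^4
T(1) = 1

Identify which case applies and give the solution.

a=4, b=2, f(n)=5n^4. log_2(4) = 2. Since c=4 > 2 and the regularity condition holds (4(n/2)^4 = (4/2^4)n^4 with 4/2^4 < 1), Case 3 applies: T(n) = Θ(f(n)) = O(n^4).

Answer: O(n^4) - Case 3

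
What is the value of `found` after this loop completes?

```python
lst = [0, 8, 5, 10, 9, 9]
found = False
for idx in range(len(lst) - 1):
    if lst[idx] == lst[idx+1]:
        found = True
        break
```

Check consecutive duplicates in [0, 8, 5, 10, 9, 9]
`found` takes the values: False → True

Answer: True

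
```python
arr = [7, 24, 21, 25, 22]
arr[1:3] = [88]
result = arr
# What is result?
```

Trace:
`arr = [7, 24, 21, 25, 22]` → arr = [7, 24, 21, 25, 22]
`arr[1:3] = [88]` → arr = [7, 88, 25, 22]
`result = arr` → result = [7, 88, 25, 22]
So result = [7, 88, 25, 22]

Answer: [7, 88, 25, 22]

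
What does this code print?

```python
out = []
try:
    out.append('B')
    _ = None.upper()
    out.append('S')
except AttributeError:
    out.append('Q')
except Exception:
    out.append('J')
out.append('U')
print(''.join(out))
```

Execution trace: 'B' (try body) → 'Q' (except AttributeError) → 'U' (after the try/except). Output: BQU

Answer: BQU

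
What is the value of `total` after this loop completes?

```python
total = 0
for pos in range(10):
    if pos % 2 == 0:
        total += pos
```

Sum of even numbers 0 to 9
`total` takes the values: 0 → 2 → 6 → 12 → 20

Answer: 20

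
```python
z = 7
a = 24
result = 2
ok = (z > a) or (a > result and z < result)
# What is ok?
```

Trace:
`z = 7` → z = 7
`a = 24` → a = 24
`result = 2` → result = 2
`ok = (z > a) or (a > result and z < result)` → ok = False
So ok = False

Answer: False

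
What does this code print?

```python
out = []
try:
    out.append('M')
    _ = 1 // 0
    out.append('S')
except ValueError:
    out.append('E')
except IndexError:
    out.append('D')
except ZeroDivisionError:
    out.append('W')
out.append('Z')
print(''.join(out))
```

Execution trace: 'M' (try body) → 'W' (except ZeroDivisionError) → 'Z' (after the try/except). Output: MWZ

Answer: MWZ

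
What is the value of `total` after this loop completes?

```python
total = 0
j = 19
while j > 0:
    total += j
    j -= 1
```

Sum 19 down to 1
`total` takes the values: 0 → 19 → 37 → 54 → 70 → 85 → 99 → 112 → 124 → 135 → 145 → 154 → 162 → 169 → 175 → 180 → 184 → 187 → 189 → 190

Answer: 190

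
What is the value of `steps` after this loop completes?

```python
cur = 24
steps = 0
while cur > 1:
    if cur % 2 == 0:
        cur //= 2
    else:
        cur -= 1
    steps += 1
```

Steps to reduce 24 to 1
`steps` takes the values: 0 → 1 → 2 → 3 → 4 → 5

Answer: 5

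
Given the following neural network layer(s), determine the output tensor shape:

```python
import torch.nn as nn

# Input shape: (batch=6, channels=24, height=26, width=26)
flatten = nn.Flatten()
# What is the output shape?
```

Input: (6, 24, 26, 26) -> Output: (6, 16224)

Answer: (6, 16224)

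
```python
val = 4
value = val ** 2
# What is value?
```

Trace:
`val = 4` → val = 4
`value = val ** 2` → value = 16
So value = 16

Answer: 16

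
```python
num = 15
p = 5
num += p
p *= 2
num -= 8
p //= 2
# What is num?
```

Trace:
`num = 15` → num = 15
`p = 5` → p = 5
`num += p` → num = 20
`p *= 2` → p = 10
`num -= 8` → num = 12
`p //= 2` → p = 5
So num = 12

Answer: 12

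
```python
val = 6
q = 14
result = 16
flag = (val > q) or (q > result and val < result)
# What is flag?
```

Trace:
`val = 6` → val = 6
`q = 14` → q = 14
`result = 16` → result = 16
`flag = (val > q) or (q > result and val < result)` → flag = False
So flag = False

Answer: False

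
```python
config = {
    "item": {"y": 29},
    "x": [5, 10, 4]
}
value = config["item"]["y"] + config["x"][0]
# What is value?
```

Trace:
`config = { ...` → config = {'item': {'y': 29}, 'x': [5, 10, 4]}
`value = config["item"]["y"] + config["x"][0]` → value = 34
So value = 34

Answer: 34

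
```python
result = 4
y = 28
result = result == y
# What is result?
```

Trace:
`result = 4` → result = 4
`y = 28` → y = 28
`result = result == y` → result = False
So result = False

Answer: False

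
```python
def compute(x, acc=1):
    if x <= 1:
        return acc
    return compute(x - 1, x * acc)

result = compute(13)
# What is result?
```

Accumulator trace (n, acc): (13, 1) -> (12, 13) -> (11, 156) -> (10, 1716) -> (9, 17160) -> (8, 154440) -> (7, 1235520) -> (6, 8648640) -> (5, 51891840) -> (4, 259459200) -> (3, 1037836800) -> (2, 3113510400) -> (1, 6227020800) -> return 6227020800

Answer: 6227020800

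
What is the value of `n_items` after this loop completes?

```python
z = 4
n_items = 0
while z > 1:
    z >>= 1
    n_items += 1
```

Count right shifts until 1
`n_items` takes the values: 0 → 1 → 2

Answer: 2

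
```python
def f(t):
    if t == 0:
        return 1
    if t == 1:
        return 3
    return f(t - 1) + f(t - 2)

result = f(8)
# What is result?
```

Build up from base cases: f(0)=1, f(1)=3, f(2)=4, f(3)=7, f(4)=11, f(5)=18, f(6)=29, ..., f(8)=76

Answer: 76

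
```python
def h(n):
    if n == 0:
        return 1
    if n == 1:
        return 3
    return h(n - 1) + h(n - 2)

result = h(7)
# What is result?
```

Build up from base cases: h(0)=1, h(1)=3, h(2)=4, h(3)=7, h(4)=11, h(5)=18, h(6)=29, ..., h(7)=47

Answer: 47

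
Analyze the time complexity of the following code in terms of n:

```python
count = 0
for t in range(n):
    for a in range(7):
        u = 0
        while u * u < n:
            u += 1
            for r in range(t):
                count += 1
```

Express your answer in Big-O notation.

Each loop level contributes: n × 1 × √n × n. Multiplying the contributions gives O(n^2√n).

Answer: O(n^2√n)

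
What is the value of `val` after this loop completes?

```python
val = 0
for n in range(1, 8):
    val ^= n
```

XOR of 1 to 7
`val` takes the values: 0 → 1 → 3 → 0 → 4 → 1 → 7 → 0

Answer: 0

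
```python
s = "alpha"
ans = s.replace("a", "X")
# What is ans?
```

Trace:
`s = "alpha"` → s = 'alpha'
`ans = s.replace("a", "X")` → ans = 'XlphX'
So ans = 'XlphX'

Answer: 'XlphX'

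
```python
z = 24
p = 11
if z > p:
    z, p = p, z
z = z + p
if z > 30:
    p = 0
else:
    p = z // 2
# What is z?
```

Trace:
`z = 24` → z = 24
`p = 11` → p = 11
`if z > p: ...` → z > p is True → z = 11; p = 24
`z = z + p` → z = 35
`if z > 30: ...` → z > 30 is True → p = 0
So z = 35

Answer: 35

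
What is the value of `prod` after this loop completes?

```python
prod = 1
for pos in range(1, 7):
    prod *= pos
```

6! = 720
`prod` takes the values: 1 → 2 → 6 → 24 → 120 → 720

Answer: 720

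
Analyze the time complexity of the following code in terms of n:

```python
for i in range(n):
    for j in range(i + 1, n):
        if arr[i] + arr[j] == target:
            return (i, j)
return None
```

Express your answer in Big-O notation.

This is Two sum brute force. Time complexity: O(n²).

Answer: O(n²)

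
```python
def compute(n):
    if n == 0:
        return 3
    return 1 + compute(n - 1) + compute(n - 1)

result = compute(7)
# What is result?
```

compute(n) = 1 + 2·compute(n-1), compute(0)=3. Closed form: (3+1)·2^7 - 1 = 511.

Answer: 511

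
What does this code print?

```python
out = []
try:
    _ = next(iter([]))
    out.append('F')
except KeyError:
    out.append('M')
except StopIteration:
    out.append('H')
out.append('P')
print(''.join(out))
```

Execution trace: 'H' (except StopIteration) → 'P' (after the try/except). Output: HP

Answer: HP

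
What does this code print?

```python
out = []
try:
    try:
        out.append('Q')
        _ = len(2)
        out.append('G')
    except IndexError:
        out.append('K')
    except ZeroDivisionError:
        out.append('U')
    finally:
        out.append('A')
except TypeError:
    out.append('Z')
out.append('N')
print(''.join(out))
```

Execution trace: 'Q' (inner try body) → 'A' (inner finally) → 'Z' (outer except TypeError) → 'N' (after the try/except). Output: QAZN

Answer: QAZN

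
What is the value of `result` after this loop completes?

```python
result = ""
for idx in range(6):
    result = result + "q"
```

Repeat 'q' 6 times
`result` takes the values: "" → "q" → "qq" → "qqq" → "qqqq" → "qqqqq" → "qqqqqq"

Answer: "qqqqqq"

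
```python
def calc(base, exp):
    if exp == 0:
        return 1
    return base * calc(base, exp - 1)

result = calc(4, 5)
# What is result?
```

calc(4, 5) = 4 * 4 * 4 * 4 * 4 = 1024

Answer: 1024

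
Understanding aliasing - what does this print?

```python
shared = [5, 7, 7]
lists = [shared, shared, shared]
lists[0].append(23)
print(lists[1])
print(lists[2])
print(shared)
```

Key concept: list of same reference.
Step by step:
`shared = [5, 7, 7]` → shared = [5, 7, 7]
`lists = [shared, shared, shared]` → lists = [[5, 7, 7], [5, 7, 7], [5, 7, 7]]
`lists[0].append(23)` → shared = [5, 7, 7, 23]; lists = [[5, 7, 7, 23], [5, 7, 7, 23], [5, 7, 7, 23]]
`print(lists[1])` → prints [5, 7, 7, 23]
`print(lists[2])` → prints [5, 7, 7, 23]
`print(shared)` → prints [5, 7, 7, 23]

Answer:
[5, 7, 7, 23]
[5, 7, 7, 23]
[5, 7, 7, 23]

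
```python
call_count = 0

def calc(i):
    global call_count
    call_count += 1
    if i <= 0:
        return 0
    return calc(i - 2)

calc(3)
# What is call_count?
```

Linear recursion stepping by 2: 3 calls from i=3 down to ≤0.

Answer: 3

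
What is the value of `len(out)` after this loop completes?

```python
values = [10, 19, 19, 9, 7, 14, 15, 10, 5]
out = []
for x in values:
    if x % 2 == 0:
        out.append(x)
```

Count even numbers in [10, 19, 19, 9, 7, 14, 15, 10, 5]
`out` takes the values: [] → [10] → [10, 14] → [10, 14, 10]
So `len(out)` = 3

Answer: 3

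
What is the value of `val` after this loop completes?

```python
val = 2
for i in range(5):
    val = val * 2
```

Multiply by 2, 5 times: 2 * 2^5 = 64
`val` takes the values: 2 → 4 → 8 → 16 → 32 → 64

Answer: 64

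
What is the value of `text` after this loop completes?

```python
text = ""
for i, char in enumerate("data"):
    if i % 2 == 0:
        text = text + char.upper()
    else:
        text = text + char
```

Uppercase even positions in 'data'
`text` takes the values: "" → "D" → "Da" → "DaT" → "DaTa"

Answer: "DaTa"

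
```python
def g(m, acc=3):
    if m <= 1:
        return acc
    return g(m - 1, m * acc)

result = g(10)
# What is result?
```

Accumulator trace (n, acc): (10, 3) -> (9, 30) -> (8, 270) -> (7, 2160) -> (6, 15120) -> (5, 90720) -> (4, 453600) -> (3, 1814400) -> (2, 5443200) -> (1, 10886400) -> return 10886400

Answer: 10886400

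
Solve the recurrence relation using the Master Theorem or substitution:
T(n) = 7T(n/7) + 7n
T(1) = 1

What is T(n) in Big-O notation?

By Master Theorem: a=7, b=7, f(n)=7n. Since log_7(7) = 1 and f(n) = Θ(n^1), Case 2 applies. T(n) = O(n log n).

Answer: O(n log n)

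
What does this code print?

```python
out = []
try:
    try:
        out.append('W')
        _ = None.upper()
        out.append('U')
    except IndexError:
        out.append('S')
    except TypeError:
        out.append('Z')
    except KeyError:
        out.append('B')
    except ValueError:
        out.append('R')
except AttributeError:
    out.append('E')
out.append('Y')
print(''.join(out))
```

Execution trace: 'W' (try body) → 'E' (outer except AttributeError) → 'Y' (after the try/except). Output: WEY

Answer: WEY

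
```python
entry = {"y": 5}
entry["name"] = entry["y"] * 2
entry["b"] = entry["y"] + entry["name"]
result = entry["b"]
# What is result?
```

Trace:
`entry = {"y": 5}` → entry = {'y': 5}
`entry["name"] = entry["y"] * 2` → entry = {'y': 5, 'name': 10}
`entry["b"] = entry["y"] + entry["name"]` → entry = {'y': 5, 'name': 10, 'b': 15}
`result = entry["b"]` → result = 15
So result = 15

Answer: 15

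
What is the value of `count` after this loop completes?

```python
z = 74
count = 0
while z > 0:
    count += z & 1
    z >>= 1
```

Count set bits in 74 (binary: 0b1001010)
`count` takes the values: 0 → 1 → 2 → 3

Answer: 3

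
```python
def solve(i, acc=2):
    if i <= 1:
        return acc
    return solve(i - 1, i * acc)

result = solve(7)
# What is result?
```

Accumulator trace (n, acc): (7, 2) -> (6, 14) -> (5, 84) -> (4, 420) -> (3, 1680) -> (2, 5040) -> (1, 10080) -> return 10080

Answer: 10080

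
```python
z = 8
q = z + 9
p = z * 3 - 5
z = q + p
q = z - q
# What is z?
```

Trace:
`z = 8` → z = 8
`q = z + 9` → q = 17
`p = z * 3 - 5` → p = 19
`z = q + p` → z = 36
`q = z - q` → q = 19
So z = 36

Answer: 36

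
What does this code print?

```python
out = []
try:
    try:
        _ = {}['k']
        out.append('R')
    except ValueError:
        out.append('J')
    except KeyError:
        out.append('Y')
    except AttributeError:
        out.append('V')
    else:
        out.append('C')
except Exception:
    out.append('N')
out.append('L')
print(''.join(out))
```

Execution trace: 'Y' (inner except KeyError) → 'L' (after the try/except). Output: YL

Answer: YL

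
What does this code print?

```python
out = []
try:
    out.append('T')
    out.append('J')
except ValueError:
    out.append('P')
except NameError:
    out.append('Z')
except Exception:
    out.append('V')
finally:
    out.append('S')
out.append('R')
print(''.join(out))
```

Execution trace: 'T' (try body) → 'J' (try body, no exception) → 'S' (finally) → 'R' (after the try/except). Output: TJSR

Answer: TJSR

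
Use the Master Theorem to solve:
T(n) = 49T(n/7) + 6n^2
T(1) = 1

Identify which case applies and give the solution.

a=49, b=7, f(n)=6n^2. log_7(49) = 2. Since c=2 = 2, Case 2 applies: T(n) = Θ(n^log_b(a) · log n) = O(n^2 log n).

Answer: O(n^2 log n) - Case 2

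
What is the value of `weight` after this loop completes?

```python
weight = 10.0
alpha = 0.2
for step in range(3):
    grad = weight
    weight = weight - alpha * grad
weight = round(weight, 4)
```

Gradient descent: w = 10.0 * (1 - 0.2)^3
`weight` takes the values: 10.0 → 8.0 → 6.4 → 5.12

Answer: 5.12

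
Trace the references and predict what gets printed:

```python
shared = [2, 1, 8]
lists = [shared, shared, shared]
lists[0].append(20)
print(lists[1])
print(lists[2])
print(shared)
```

Key concept: list of same reference.
Step by step:
`shared = [2, 1, 8]` → shared = [2, 1, 8]
`lists = [shared, shared, shared]` → lists = [[2, 1, 8], [2, 1, 8], [2, 1, 8]]
`lists[0].append(20)` → shared = [2, 1, 8, 20]; lists = [[2, 1, 8, 20], [2, 1, 8, 20], [2, 1, 8, 20]]
`print(lists[1])` → prints [2, 1, 8, 20]
`print(lists[2])` → prints [2, 1, 8, 20]
`print(shared)` → prints [2, 1, 8, 20]

Answer:
[2, 1, 8, 20]
[2, 1, 8, 20]
[2, 1, 8, 20]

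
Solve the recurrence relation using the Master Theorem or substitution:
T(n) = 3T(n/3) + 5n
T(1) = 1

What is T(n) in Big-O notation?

By Master Theorem: a=3, b=3, f(n)=5n. Since log_3(3) = 1 and f(n) = Θ(n^1), Case 2 applies. T(n) = O(n log n).

Answer: O(n log n)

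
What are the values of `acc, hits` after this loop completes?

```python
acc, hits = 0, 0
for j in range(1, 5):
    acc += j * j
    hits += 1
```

Sum of squares and count
`acc, hits` takes the values: (0, 0) → (1, 0) → (1, 1) → (5, 1) → (5, 2) → (14, 2) → (14, 3) → (30, 3) → (30, 4)

Answer: 30, 4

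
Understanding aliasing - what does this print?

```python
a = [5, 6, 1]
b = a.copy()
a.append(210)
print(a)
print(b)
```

Key concept: list.copy() creates independent copy.
Step by step:
`a = [5, 6, 1]` → a = [5, 6, 1]
`b = a.copy()` → b = [5, 6, 1]
`a.append(210)` → a = [5, 6, 1, 210]
`print(a)` → prints [5, 6, 1, 210]
`print(b)` → prints [5, 6, 1]

Answer:
[5, 6, 1, 210]
[5, 6, 1]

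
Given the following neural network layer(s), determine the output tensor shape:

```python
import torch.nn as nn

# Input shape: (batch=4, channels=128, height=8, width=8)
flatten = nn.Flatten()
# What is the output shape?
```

Input: (4, 128, 8, 8) -> Output: (4, 8192)

Answer: (4, 8192)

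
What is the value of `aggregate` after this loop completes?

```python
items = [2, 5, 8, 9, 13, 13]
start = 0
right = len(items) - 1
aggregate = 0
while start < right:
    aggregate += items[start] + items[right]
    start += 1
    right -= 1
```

Sum of pairs from ends
`aggregate` takes the values: 0 → 15 → 33 → 50

Answer: 50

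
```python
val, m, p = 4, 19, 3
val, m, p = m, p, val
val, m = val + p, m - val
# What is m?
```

Trace:
`val, m, p = 4, 19, 3` → val = 4; m = 19; p = 3
`val, m, p = m, p, val` → val = 19; m = 3; p = 4
`val, m = val + p, m - val` → val = 23; m = -16
So m = -16

Answer: -16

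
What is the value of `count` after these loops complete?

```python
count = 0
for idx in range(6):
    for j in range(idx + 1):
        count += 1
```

Triangle: 1 + 2 + ... + 6
`count` takes the values: 0 → 1 → 2 → 3 → 4 → 5 → 6 → 7 → 8 → 9 → 10 → 11 → 12 → 13 → 14 → 15 → 16 → 17 → 18 → 19 → 20 → 21

Answer: 21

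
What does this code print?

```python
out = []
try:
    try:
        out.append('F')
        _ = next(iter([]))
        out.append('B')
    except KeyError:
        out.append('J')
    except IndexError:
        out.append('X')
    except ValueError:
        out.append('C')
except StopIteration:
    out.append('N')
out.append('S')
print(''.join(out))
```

Execution trace: 'F' (try body) → 'N' (outer except StopIteration) → 'S' (after the try/except). Output: FNS

Answer: FNS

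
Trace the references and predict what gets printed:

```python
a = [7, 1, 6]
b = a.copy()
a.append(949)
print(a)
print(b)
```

Key concept: list.copy() creates independent copy.
Step by step:
`a = [7, 1, 6]` → a = [7, 1, 6]
`b = a.copy()` → b = [7, 1, 6]
`a.append(949)` → a = [7, 1, 6, 949]
`print(a)` → prints [7, 1, 6, 949]
`print(b)` → prints [7, 1, 6]

Answer:
[7, 1, 6, 949]
[7, 1, 6]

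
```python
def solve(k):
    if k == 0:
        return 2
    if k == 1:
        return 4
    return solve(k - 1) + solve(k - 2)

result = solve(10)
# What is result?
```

Build up from base cases: solve(0)=2, solve(1)=4, solve(2)=6, solve(3)=10, solve(4)=16, solve(5)=26, solve(6)=42, ..., solve(10)=288

Answer: 288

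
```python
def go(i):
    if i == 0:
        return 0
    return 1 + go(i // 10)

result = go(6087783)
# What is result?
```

Count of digits of 6087783: 7

Answer: 7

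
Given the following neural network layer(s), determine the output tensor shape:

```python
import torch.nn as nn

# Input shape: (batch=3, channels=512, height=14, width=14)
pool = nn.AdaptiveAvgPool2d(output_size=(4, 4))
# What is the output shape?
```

Input: (3, 512, 14, 14) -> Output: (3, 512, 4, 4)

Answer: (3, 512, 4, 4)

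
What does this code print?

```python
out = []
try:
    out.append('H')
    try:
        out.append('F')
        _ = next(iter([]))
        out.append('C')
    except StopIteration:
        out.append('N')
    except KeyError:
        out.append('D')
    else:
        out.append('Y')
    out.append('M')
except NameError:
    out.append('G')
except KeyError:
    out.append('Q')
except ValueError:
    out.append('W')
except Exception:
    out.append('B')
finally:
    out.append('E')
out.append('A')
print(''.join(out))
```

Execution trace: 'H' (try body) → 'F' (inner try body) → 'N' (inner except StopIteration) → 'M' (try body, no exception) → 'E' (finally) → 'A' (after the try/except). Output: HFNMEA

Answer: HFNMEA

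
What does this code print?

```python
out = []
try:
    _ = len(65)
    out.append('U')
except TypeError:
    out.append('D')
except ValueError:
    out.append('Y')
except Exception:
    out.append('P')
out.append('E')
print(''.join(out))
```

Execution trace: 'D' (except TypeError) → 'E' (after the try/except). Output: DE

Answer: DE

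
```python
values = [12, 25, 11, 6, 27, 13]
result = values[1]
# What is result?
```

Trace:
`values = [12, 25, 11, 6, 27, 13]` → values = [12, 25, 11, 6, 27, 13]
`result = values[1]` → result = 25
So result = 25

Answer: 25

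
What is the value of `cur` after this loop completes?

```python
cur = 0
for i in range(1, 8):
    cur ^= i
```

XOR of 1 to 7
`cur` takes the values: 0 → 1 → 3 → 0 → 4 → 1 → 7 → 0

Answer: 0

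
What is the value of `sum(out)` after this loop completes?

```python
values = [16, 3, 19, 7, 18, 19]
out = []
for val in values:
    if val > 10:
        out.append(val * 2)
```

Sum of doubled values > 10
`out` takes the values: [] → [32] → [32, 38] → [32, 38, 36] → [32, 38, 36, 38]
So `sum(out)` = 144

Answer: 144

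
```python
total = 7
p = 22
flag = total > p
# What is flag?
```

Trace:
`total = 7` → total = 7
`p = 22` → p = 22
`flag = total > p` → flag = False
So flag = False

Answer: False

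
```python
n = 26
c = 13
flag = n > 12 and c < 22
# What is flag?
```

Trace:
`n = 26` → n = 26
`c = 13` → c = 13
`flag = n > 12 and c < 22` → flag = True
So flag = True

Answer: True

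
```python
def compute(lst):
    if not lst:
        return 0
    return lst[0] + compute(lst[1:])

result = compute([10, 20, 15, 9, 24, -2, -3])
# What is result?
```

10 + 20 + 15 + 9 + 24 + (-2) + (-3) + 0 = 73

Answer: 73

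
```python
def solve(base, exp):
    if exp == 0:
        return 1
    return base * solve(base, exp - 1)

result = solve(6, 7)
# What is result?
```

solve(6, 7) = 6 * 6 * 6 * 6 * 6 * 6 * 6 = 279936

Answer: 279936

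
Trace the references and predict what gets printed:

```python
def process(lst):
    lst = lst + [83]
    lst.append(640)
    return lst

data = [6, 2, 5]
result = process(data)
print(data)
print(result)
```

Key concept: rebinding parameter vs mutation.
Step by step:
`data = [6, 2, 5]` → data = [6, 2, 5]
`result = process(data)` → result = [6, 2, 5, 83, 640]
`print(data)` → prints [6, 2, 5]
`print(result)` → prints [6, 2, 5, 83, 640]

Answer:
[6, 2, 5]
[6, 2, 5, 83, 640]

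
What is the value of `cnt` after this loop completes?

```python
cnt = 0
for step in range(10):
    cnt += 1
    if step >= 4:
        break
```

Loop breaks when step reaches 4, cnt is 5
`cnt` takes the values: 0 → 1 → 2 → 3 → 4 → 5

Answer: 5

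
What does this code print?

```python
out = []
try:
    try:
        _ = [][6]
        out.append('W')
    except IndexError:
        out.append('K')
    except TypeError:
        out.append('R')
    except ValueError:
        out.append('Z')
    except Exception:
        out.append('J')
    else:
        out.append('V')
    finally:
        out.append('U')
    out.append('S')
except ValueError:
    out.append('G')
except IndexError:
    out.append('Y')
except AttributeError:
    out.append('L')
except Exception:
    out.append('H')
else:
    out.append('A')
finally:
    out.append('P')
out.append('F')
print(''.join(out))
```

Execution trace: 'K' (inner except IndexError) → 'U' (inner finally) → 'S' (try body, no exception) → 'A' (else) → 'P' (finally) → 'F' (after the try/except). Output: KUSAPF

Answer: KUSAPF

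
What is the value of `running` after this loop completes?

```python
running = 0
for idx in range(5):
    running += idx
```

Sum of 0 to 4 = 10
`running` takes the values: 0 → 1 → 3 → 6 → 10

Answer: 10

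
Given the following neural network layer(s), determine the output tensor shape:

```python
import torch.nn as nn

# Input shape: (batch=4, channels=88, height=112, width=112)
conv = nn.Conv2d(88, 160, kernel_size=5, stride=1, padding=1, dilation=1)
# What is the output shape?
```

Input: (4, 88, 112, 112) -> Output: (4, 160, 110, 110)

Answer: (4, 160, 110, 110)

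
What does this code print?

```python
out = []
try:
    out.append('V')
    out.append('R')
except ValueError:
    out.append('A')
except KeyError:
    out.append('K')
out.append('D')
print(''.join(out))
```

Execution trace: 'V' (try body) → 'R' (try body, no exception) → 'D' (after the try/except). Output: VRD

Answer: VRD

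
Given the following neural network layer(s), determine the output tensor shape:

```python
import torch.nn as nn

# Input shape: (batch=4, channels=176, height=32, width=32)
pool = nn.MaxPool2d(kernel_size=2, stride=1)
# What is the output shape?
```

Input: (4, 176, 32, 32) -> Output: (4, 176, 31, 31)

Answer: (4, 176, 31, 31)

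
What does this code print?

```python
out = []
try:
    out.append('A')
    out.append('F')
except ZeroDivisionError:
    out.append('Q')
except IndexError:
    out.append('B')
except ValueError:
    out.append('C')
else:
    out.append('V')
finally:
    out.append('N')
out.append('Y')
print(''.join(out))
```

Execution trace: 'A' (try body) → 'F' (try body, no exception) → 'V' (else) → 'N' (finally) → 'Y' (after the try/except). Output: AFVNY

Answer: AFVNY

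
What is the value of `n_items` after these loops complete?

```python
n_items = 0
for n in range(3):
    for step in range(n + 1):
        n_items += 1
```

Triangle: 1 + 2 + ... + 3
`n_items` takes the values: 0 → 1 → 2 → 3 → 4 → 5 → 6

Answer: 6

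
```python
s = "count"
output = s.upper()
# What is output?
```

Trace:
`s = "count"` → s = 'count'
`output = s.upper()` → output = 'COUNT'
So output = 'COUNT'

Answer: 'COUNT'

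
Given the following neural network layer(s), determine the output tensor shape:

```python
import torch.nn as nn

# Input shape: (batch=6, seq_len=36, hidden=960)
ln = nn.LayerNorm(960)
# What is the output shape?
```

Input: (6, 36, 960) -> Output: (6, 36, 960)

Answer: (6, 36, 960)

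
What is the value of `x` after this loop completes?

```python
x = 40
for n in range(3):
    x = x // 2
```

Halve 3 times: 40 // 2^3 = 5
`x` takes the values: 40 → 20 → 10 → 5

Answer: 5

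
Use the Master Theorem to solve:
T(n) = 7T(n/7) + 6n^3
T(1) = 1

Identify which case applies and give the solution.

a=7, b=7, f(n)=6n^3. log_7(7) = 1. Since c=3 > 1 and the regularity condition holds (7(n/7)^3 = (7/7^3)n^3 with 7/7^3 < 1), Case 3 applies: T(n) = Θ(f(n)) = O(n^3).

Answer: O(n^3) - Case 3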